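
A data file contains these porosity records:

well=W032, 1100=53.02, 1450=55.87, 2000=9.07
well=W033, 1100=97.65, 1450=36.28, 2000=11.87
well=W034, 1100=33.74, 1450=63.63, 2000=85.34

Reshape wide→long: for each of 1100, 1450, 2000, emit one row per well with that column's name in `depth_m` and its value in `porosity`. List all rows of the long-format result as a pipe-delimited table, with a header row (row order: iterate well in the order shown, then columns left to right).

| well | depth_m | porosity |
| W032 | 1100 | 53.02 |
| W032 | 1450 | 55.87 |
| W032 | 2000 | 9.07 |
| W033 | 1100 | 97.65 |
| W033 | 1450 | 36.28 |
| W033 | 2000 | 11.87 |
| W034 | 1100 | 33.74 |
| W034 | 1450 | 63.63 |
| W034 | 2000 | 85.34 |

Each (well, column) pair becomes one row: 3 × 3 = 9 rows.
For example, (W032, 1100) → porosity=53.02.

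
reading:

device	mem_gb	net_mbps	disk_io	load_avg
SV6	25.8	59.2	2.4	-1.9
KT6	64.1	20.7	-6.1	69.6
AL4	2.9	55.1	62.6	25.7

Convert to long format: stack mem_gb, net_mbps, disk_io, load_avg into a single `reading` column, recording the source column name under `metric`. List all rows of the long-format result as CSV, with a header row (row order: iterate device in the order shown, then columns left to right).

device,metric,reading
SV6,mem_gb,25.8
SV6,net_mbps,59.2
SV6,disk_io,2.4
SV6,load_avg,-1.9
KT6,mem_gb,64.1
KT6,net_mbps,20.7
KT6,disk_io,-6.1
KT6,load_avg,69.6
AL4,mem_gb,2.9
AL4,net_mbps,55.1
AL4,disk_io,62.6
AL4,load_avg,25.7

Each (device, column) pair becomes one row: 3 × 4 = 12 rows.
For example, (SV6, mem_gb) → reading=25.8.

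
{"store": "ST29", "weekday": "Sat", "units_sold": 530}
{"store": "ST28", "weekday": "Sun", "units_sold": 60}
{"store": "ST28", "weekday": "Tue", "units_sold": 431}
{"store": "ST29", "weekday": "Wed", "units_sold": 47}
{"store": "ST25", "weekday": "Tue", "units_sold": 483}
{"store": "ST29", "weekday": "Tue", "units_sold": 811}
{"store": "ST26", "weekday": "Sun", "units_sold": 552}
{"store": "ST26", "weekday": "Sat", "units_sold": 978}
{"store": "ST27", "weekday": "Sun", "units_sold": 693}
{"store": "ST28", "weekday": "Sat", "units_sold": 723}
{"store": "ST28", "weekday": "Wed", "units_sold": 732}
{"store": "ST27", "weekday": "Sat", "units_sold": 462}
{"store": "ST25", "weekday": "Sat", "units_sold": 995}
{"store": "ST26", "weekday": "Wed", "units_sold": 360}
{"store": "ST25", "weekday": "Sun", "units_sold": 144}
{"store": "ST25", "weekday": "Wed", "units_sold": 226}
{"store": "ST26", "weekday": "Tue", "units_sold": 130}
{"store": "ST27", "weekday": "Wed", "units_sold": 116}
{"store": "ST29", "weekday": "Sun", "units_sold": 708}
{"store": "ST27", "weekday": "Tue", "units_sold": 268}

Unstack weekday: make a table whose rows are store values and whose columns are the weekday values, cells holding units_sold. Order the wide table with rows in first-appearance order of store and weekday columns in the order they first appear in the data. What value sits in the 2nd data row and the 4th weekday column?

732

With rows in first-appearance order of store, row 2 is store=ST28. weekday columns in first-appearance order: Sat, Sun, Tue, Wed; column 4 is Wed.
Long rows with store=ST28, weekday=Wed: units_sold = 732.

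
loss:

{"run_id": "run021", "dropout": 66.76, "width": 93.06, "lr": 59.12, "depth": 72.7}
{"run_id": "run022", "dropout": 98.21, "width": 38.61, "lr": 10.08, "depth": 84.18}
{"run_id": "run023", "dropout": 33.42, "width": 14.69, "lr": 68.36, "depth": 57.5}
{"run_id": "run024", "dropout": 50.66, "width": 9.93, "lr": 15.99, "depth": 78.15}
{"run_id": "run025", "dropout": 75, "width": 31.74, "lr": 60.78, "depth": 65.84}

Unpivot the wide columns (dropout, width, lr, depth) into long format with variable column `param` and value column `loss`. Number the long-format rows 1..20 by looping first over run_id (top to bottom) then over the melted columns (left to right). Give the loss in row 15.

20 rows total (5 × 4). Row 15: index ⌊(15-1)/4⌋ = 3 into run_id → run024; (15-1) mod 4 = 2 into the melted columns → lr.
So row 15 is (run024, lr, 15.99); loss = 15.99.

15.99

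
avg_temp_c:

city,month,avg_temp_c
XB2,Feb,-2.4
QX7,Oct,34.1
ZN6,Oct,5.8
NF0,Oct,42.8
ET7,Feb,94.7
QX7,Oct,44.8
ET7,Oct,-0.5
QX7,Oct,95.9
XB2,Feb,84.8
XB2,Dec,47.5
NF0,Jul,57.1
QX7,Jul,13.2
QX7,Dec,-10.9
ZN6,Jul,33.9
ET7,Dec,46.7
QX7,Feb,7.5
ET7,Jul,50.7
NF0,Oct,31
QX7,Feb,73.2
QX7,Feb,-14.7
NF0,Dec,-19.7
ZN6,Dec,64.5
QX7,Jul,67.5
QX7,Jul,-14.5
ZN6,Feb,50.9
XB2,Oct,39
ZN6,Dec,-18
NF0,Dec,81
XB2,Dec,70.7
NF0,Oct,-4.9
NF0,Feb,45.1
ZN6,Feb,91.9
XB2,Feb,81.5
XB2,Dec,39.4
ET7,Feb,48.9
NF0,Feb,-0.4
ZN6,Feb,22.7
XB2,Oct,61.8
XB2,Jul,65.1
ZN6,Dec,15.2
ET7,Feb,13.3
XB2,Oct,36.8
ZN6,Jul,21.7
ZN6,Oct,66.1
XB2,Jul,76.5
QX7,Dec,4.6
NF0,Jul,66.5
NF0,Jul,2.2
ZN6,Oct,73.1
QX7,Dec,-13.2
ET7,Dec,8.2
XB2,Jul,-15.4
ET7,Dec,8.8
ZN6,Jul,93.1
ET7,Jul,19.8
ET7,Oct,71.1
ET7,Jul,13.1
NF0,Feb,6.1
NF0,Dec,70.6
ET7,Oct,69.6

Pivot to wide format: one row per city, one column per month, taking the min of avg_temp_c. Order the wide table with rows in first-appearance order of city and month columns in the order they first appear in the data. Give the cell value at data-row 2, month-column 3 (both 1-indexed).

-13.2

With rows in first-appearance order of city, row 2 is city=QX7. month columns in first-appearance order: Feb, Oct, Dec, Jul; column 3 is Dec.
Long rows with city=QX7, month=Dec: min(-10.9, 4.6, -13.2) = -13.2.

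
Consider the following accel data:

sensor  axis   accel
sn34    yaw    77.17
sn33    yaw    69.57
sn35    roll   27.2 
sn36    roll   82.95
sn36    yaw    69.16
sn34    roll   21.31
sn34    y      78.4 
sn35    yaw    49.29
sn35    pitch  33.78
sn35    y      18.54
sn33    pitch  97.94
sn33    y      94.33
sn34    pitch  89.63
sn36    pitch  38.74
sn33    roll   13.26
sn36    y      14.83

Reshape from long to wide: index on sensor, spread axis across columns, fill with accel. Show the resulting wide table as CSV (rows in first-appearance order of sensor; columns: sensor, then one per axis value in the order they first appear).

Columns: sensor plus the 4 distinct axis values (yaw, roll, y, pitch).
For example, row sn34 column yaw takes accel=77.17 from the long row (sn34, yaw).

sensor,yaw,roll,y,pitch
sn34,77.17,21.31,78.4,89.63
sn33,69.57,13.26,94.33,97.94
sn35,49.29,27.2,18.54,33.78
sn36,69.16,82.95,14.83,38.74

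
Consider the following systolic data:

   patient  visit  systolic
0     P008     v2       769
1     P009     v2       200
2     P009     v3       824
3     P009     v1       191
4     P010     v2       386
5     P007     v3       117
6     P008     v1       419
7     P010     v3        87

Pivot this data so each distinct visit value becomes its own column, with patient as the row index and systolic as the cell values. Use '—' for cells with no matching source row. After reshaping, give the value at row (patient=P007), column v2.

—

No long-format row has patient=P007 and visit=v2, so the cell is —.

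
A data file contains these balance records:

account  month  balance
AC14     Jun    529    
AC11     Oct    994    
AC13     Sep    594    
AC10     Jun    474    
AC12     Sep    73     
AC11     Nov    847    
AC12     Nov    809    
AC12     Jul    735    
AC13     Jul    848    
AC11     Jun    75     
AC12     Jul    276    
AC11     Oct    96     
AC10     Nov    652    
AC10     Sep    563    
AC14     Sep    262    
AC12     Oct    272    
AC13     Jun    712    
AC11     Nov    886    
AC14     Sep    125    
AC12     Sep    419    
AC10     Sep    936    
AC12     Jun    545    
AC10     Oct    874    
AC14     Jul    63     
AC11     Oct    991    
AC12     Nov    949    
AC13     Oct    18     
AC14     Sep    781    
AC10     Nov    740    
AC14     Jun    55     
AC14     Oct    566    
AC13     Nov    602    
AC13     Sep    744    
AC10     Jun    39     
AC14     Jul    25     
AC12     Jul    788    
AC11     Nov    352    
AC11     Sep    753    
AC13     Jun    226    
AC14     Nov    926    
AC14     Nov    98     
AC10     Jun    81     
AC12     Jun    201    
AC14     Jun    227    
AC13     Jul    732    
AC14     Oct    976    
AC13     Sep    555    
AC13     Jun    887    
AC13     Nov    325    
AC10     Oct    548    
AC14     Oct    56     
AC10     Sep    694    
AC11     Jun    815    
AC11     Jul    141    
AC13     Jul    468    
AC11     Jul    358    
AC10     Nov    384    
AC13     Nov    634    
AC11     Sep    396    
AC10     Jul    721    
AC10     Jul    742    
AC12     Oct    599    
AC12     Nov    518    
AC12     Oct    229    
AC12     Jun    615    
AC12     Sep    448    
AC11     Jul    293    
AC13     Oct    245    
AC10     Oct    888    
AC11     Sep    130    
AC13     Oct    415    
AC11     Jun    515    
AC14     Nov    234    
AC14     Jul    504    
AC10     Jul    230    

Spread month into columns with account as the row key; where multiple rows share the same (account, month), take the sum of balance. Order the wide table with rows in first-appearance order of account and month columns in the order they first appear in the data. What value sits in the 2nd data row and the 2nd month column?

With rows in first-appearance order of account, row 2 is account=AC11. month columns in first-appearance order: Jun, Oct, Sep, Nov, Jul; column 2 is Oct.
Long rows with account=AC11, month=Oct: 994 + 96 + 991 = 2081.

2081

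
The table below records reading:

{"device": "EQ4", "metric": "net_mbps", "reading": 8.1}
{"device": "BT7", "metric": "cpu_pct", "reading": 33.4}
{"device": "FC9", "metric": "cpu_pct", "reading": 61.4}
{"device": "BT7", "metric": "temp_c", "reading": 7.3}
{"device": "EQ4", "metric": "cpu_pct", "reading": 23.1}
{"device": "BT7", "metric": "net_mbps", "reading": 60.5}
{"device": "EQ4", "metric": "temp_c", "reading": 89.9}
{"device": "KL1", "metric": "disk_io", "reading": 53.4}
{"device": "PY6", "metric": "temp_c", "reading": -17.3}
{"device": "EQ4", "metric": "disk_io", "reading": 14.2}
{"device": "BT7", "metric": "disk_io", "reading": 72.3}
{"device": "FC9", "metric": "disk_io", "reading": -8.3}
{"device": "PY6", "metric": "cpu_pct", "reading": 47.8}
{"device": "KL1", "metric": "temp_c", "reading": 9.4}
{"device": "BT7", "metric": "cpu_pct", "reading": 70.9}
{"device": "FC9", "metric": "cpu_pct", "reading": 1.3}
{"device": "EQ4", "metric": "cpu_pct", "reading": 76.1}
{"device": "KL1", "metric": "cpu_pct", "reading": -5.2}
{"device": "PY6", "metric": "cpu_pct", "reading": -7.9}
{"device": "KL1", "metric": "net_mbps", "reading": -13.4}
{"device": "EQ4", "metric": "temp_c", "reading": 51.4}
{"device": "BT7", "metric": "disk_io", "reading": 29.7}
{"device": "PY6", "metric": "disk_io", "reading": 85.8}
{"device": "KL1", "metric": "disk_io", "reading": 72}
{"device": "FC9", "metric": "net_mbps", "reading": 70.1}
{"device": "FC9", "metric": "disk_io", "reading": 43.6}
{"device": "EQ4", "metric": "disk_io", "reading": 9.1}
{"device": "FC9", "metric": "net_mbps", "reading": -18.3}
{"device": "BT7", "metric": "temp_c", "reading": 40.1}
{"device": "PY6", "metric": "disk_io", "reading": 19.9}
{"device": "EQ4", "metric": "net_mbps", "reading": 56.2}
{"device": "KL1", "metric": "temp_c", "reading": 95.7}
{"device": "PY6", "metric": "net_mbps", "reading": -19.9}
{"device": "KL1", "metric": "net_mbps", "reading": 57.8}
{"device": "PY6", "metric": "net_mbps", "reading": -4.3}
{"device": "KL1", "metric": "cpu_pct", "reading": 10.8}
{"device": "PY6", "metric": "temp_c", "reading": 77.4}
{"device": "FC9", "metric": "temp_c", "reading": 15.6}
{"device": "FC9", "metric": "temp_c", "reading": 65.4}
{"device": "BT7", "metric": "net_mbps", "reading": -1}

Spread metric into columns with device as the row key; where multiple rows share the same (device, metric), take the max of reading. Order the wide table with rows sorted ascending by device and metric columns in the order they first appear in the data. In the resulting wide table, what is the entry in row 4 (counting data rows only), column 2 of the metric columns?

10.8

With rows sorted ascending by device, row 4 is device=KL1. metric columns in first-appearance order: net_mbps, cpu_pct, temp_c, disk_io; column 2 is cpu_pct.
Long rows with device=KL1, metric=cpu_pct: max(-5.2, 10.8) = 10.8.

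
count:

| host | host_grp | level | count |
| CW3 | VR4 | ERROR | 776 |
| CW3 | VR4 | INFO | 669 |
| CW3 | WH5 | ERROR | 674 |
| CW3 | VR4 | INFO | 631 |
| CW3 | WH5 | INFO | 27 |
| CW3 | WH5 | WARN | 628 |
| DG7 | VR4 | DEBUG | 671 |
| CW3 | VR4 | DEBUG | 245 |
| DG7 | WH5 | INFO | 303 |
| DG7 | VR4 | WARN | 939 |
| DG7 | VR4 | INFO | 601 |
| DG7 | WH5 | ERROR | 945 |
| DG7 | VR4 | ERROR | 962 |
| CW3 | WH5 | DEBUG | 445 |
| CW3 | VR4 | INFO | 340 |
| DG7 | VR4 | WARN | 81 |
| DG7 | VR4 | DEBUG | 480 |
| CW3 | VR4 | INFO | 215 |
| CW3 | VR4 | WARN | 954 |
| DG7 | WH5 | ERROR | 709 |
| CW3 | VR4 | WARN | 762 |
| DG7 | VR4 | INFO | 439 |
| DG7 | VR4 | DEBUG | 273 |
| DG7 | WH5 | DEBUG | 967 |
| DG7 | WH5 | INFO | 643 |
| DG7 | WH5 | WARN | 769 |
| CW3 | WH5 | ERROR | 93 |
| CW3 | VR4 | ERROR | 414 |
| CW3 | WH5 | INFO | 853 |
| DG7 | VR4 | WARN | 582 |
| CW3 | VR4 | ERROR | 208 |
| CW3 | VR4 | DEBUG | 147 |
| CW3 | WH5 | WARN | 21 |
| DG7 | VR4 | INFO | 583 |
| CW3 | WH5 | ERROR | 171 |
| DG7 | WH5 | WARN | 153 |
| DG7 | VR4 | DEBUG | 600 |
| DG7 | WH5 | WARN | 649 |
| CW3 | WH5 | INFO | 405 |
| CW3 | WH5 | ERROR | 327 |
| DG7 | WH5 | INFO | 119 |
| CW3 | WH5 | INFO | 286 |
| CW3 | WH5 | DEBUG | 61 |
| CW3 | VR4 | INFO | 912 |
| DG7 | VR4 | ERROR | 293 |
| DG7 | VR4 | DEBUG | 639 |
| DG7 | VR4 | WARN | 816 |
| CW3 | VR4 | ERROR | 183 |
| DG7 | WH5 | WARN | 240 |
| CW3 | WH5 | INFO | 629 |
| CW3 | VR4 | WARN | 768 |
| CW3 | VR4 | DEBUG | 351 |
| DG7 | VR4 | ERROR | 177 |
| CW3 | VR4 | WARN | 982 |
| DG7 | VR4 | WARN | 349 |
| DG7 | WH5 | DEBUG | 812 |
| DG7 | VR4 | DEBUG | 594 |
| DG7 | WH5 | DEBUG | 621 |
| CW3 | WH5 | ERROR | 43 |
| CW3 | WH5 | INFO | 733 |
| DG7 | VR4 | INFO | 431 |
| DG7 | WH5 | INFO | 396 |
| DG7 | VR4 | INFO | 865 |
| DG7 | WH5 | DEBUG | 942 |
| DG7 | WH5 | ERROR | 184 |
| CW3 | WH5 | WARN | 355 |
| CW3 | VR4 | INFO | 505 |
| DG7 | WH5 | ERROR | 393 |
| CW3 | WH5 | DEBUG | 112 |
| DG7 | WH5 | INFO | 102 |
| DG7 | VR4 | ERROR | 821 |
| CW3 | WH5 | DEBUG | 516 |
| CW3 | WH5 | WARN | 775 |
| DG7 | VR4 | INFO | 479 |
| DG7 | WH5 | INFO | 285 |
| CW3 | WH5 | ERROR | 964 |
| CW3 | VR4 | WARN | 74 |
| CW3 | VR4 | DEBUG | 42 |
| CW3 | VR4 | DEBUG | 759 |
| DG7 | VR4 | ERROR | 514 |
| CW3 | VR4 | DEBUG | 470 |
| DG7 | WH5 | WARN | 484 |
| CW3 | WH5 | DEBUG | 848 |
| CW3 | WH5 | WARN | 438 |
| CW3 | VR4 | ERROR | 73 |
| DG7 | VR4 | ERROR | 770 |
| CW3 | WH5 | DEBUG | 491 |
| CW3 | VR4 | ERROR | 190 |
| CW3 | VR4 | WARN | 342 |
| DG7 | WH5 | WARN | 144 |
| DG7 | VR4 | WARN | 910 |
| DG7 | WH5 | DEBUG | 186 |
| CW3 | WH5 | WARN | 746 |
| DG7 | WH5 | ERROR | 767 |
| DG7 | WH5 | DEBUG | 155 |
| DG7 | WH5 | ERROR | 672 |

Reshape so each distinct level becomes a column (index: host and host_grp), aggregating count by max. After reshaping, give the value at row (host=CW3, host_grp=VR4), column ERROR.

776

Rows with host=CW3, host_grp=VR4 and level=ERROR: count values are 776, 414, 208, 183, 73, 190.
max(776, 414, 208, 183, 73, 190) = 776.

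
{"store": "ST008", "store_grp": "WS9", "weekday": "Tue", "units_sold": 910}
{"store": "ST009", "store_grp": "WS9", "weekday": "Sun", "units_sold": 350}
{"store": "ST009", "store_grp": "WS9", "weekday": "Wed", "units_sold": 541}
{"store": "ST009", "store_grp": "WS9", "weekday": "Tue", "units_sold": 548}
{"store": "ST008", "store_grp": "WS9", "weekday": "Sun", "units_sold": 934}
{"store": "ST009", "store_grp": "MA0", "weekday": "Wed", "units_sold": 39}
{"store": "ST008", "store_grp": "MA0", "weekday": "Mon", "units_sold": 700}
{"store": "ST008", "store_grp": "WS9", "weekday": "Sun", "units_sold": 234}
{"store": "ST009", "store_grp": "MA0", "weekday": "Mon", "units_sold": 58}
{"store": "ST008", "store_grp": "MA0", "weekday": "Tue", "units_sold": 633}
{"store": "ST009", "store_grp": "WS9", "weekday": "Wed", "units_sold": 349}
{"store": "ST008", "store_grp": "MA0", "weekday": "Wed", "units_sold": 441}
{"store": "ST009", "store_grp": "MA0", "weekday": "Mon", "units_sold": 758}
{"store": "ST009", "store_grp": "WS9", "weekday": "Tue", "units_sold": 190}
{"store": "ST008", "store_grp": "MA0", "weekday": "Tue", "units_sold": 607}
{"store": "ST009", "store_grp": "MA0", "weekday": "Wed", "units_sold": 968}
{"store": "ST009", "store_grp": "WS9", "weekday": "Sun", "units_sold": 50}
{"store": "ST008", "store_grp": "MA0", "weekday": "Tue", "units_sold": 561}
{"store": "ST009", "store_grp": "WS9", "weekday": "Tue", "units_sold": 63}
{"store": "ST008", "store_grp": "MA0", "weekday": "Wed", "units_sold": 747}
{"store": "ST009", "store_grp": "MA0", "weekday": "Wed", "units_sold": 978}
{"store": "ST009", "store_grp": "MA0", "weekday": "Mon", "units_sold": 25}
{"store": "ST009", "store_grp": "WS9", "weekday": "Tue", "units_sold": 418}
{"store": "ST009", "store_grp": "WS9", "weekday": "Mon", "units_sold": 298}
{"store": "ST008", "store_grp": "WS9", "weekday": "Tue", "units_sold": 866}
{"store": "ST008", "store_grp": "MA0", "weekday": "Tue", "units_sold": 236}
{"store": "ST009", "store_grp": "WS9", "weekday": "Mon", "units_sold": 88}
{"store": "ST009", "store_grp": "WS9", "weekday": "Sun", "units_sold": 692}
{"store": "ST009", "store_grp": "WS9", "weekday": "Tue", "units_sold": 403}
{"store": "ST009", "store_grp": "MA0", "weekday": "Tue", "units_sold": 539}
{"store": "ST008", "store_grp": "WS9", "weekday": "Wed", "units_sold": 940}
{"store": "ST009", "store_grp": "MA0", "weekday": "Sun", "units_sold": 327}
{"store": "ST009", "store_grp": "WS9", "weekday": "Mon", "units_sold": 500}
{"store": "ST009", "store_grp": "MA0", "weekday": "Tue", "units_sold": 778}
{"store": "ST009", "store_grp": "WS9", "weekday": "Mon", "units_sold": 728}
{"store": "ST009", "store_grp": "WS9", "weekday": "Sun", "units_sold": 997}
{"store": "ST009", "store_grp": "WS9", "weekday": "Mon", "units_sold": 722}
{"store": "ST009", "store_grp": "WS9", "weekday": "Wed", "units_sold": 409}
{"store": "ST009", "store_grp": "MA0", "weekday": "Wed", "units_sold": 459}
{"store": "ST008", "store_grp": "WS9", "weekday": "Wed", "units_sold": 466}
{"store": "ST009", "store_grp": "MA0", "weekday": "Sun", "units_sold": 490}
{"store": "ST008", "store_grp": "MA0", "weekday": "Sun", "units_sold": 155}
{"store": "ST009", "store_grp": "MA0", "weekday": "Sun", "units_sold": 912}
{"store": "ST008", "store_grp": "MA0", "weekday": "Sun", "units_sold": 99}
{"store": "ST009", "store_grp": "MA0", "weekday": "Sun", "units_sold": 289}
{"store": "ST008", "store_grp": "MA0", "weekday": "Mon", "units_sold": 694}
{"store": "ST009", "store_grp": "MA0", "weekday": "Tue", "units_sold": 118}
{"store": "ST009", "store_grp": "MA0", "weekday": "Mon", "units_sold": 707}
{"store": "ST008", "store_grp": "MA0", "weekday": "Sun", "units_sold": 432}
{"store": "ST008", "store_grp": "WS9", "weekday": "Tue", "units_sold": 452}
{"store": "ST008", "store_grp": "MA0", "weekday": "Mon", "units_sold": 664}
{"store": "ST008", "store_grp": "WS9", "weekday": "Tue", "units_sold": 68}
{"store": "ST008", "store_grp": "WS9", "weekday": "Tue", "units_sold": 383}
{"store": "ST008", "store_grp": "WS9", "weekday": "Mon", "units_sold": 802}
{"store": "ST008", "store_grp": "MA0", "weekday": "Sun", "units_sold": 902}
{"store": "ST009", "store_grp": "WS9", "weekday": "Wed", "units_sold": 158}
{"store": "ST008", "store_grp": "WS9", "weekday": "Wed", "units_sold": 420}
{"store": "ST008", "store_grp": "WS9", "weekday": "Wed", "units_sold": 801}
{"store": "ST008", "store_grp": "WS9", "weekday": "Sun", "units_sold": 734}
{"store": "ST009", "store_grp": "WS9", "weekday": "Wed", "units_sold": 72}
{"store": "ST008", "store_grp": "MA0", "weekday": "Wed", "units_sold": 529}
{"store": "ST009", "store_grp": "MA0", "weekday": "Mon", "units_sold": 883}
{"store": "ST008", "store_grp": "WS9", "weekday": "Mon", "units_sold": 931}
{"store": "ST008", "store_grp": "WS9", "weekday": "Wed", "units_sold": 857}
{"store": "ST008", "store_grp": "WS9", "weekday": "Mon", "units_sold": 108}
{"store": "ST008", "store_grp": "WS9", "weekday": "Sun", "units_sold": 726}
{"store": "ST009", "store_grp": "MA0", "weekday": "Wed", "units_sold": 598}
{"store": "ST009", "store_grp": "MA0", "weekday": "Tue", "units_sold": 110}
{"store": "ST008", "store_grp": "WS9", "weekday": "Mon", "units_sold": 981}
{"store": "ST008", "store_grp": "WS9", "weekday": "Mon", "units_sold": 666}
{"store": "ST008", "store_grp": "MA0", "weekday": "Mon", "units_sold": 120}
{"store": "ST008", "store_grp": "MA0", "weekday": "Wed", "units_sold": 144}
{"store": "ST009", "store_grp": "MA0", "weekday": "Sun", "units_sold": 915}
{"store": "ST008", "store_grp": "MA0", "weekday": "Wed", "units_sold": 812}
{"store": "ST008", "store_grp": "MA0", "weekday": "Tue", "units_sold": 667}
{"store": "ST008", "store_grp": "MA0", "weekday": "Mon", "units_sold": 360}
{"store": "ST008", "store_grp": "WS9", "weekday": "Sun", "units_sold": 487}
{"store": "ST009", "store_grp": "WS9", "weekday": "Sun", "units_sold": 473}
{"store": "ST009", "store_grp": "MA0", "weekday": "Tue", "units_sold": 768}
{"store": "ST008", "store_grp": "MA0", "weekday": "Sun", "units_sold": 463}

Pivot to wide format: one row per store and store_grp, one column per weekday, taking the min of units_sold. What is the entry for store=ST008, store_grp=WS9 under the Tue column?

68

Rows with store=ST008, store_grp=WS9 and weekday=Tue: units_sold values are 910, 866, 452, 68, 383.
min(910, 866, 452, 68, 383) = 68.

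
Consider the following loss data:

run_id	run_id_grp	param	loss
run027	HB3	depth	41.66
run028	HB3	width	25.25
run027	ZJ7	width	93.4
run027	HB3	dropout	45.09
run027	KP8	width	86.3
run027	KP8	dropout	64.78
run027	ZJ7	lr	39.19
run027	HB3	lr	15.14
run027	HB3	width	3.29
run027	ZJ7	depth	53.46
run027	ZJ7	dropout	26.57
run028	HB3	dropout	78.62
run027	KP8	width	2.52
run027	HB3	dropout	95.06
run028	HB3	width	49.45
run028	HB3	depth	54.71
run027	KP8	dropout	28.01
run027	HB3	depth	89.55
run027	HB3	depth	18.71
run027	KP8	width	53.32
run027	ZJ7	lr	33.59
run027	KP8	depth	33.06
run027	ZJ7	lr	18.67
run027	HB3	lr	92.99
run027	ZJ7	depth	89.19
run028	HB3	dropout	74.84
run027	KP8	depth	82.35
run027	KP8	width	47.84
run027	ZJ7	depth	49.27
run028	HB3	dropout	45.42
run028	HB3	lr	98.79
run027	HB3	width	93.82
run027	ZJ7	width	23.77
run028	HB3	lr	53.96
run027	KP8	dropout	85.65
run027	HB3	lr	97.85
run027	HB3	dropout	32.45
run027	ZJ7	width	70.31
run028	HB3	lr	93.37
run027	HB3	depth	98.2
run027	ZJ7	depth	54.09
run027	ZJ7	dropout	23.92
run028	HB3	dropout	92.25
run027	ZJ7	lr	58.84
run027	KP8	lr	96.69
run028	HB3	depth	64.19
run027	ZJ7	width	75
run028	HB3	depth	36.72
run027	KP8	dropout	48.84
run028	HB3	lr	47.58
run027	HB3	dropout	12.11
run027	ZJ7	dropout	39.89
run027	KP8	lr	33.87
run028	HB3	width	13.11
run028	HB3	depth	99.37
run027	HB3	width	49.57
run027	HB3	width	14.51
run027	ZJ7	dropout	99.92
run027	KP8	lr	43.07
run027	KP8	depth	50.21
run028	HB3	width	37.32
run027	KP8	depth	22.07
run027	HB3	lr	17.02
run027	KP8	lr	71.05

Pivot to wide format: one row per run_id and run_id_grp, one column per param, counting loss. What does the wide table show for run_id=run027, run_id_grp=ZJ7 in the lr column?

Rows with run_id=run027, run_id_grp=ZJ7 and param=lr: loss values are 39.19, 33.59, 18.67, 58.84.
4 rows match — count = 4.

4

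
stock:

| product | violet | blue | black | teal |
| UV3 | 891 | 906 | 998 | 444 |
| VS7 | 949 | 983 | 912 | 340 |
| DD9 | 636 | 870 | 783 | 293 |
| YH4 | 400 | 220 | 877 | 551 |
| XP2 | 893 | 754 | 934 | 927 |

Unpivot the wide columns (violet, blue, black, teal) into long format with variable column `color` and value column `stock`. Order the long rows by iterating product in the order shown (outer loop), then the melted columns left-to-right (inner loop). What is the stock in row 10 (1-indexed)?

870

20 rows total (5 × 4). Row 10: index ⌊(10-1)/4⌋ = 2 into product → DD9; (10-1) mod 4 = 1 into the melted columns → blue.
So row 10 is (DD9, blue, 870); stock = 870.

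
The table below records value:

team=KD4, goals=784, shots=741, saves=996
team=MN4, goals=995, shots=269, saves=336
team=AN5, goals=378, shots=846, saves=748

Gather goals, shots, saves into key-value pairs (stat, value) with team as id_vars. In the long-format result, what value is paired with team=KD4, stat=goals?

784

Unpivoting turns each (team, wide-column) pair into one long row.
The wide cell at row KD4, column goals holds 784, so the long row (KD4, goals) has value=784.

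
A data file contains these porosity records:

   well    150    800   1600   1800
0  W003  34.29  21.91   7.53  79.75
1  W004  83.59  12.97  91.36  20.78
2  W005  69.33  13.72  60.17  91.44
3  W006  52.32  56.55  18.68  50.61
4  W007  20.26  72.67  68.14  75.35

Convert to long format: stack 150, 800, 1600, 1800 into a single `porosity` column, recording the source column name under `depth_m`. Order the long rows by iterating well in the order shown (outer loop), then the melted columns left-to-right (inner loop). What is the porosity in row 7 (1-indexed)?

20 rows total (5 × 4). Row 7: index ⌊(7-1)/4⌋ = 1 into well → W004; (7-1) mod 4 = 2 into the melted columns → 1600.
So row 7 is (W004, 1600, 91.36); porosity = 91.36.

91.36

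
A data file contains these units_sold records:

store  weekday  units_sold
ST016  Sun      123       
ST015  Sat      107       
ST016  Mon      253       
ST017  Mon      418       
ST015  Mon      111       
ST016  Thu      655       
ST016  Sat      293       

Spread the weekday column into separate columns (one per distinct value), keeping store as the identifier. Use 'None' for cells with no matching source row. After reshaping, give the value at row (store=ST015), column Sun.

No long-format row has store=ST015 and weekday=Sun, so the cell is None.

None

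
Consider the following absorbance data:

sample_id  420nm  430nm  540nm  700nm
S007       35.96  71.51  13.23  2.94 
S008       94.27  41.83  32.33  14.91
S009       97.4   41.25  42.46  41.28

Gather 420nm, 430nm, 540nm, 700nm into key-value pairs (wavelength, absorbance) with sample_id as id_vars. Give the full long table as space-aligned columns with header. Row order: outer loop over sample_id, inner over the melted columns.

sample_id  wavelength  absorbance
S007       420nm       35.96     
S007       430nm       71.51     
S007       540nm       13.23     
S007       700nm       2.94      
S008       420nm       94.27     
S008       430nm       41.83     
S008       540nm       32.33     
S008       700nm       14.91     
S009       420nm       97.4      
S009       430nm       41.25     
S009       540nm       42.46     
S009       700nm       41.28     

Each (sample_id, column) pair becomes one row: 3 × 4 = 12 rows.
For example, (S007, 420nm) → absorbance=35.96.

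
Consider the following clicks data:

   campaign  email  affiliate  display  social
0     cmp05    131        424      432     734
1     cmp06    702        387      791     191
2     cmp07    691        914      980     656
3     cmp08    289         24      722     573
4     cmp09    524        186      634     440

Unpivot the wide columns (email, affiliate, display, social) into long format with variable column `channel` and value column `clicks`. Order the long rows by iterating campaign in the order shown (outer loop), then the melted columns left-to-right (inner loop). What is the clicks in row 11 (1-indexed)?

980

20 rows total (5 × 4). Row 11: index ⌊(11-1)/4⌋ = 2 into campaign → cmp07; (11-1) mod 4 = 2 into the melted columns → display.
So row 11 is (cmp07, display, 980); clicks = 980.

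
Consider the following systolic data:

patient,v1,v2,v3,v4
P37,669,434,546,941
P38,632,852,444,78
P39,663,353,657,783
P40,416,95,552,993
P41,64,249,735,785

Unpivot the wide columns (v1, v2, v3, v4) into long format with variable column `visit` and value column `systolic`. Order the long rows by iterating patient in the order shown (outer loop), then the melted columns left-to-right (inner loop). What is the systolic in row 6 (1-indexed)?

852

20 rows total (5 × 4). Row 6: index ⌊(6-1)/4⌋ = 1 into patient → P38; (6-1) mod 4 = 1 into the melted columns → v2.
So row 6 is (P38, v2, 852); systolic = 852.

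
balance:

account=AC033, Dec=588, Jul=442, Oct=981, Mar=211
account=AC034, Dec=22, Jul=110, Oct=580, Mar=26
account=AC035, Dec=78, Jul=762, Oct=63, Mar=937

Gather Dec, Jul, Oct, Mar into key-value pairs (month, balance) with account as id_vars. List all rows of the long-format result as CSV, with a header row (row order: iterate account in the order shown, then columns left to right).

Each (account, column) pair becomes one row: 3 × 4 = 12 rows.
For example, (AC033, Dec) → balance=588.

account,month,balance
AC033,Dec,588
AC033,Jul,442
AC033,Oct,981
AC033,Mar,211
AC034,Dec,22
AC034,Jul,110
AC034,Oct,580
AC034,Mar,26
AC035,Dec,78
AC035,Jul,762
AC035,Oct,63
AC035,Mar,937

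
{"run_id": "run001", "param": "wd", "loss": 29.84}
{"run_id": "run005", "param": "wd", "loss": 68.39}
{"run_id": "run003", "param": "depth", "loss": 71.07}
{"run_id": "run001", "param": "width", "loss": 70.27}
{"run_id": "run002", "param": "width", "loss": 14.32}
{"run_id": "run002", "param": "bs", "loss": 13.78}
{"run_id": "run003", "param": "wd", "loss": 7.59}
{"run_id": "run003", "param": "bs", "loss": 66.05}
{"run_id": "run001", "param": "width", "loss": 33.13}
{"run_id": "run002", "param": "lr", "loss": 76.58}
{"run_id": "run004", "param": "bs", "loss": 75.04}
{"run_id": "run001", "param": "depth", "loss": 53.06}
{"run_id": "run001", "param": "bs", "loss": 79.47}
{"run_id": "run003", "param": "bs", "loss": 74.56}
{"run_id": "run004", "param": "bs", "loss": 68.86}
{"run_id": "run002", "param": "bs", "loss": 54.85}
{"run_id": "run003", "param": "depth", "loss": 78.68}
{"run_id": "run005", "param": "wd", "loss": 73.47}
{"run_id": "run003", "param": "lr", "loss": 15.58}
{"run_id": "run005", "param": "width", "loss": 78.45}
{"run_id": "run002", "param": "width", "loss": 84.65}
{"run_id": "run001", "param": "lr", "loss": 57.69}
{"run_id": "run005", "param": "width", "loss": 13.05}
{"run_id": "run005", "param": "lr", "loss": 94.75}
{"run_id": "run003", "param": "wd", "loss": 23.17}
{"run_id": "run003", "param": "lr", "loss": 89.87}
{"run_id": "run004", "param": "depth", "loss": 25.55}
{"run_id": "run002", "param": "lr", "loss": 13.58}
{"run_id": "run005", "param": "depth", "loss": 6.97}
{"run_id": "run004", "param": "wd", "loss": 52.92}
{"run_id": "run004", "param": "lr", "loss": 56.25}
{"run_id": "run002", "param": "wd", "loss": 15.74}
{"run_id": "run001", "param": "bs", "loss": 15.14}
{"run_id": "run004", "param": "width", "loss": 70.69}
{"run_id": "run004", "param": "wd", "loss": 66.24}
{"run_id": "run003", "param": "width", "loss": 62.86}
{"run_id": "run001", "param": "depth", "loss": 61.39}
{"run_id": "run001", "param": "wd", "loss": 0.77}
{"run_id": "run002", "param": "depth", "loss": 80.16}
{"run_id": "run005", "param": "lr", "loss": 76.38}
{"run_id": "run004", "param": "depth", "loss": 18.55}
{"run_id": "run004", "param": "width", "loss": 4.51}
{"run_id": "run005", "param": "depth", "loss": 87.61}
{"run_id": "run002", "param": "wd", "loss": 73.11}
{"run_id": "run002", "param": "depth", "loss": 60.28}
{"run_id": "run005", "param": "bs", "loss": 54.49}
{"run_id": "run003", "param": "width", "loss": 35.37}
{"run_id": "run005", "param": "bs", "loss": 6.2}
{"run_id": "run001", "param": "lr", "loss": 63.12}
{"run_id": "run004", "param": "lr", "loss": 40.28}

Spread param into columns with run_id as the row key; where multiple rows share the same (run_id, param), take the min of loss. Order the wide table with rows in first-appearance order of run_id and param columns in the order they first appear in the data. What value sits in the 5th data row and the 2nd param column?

With rows in first-appearance order of run_id, row 5 is run_id=run004. param columns in first-appearance order: wd, depth, width, bs, lr; column 2 is depth.
Long rows with run_id=run004, param=depth: min(25.55, 18.55) = 18.55.

18.55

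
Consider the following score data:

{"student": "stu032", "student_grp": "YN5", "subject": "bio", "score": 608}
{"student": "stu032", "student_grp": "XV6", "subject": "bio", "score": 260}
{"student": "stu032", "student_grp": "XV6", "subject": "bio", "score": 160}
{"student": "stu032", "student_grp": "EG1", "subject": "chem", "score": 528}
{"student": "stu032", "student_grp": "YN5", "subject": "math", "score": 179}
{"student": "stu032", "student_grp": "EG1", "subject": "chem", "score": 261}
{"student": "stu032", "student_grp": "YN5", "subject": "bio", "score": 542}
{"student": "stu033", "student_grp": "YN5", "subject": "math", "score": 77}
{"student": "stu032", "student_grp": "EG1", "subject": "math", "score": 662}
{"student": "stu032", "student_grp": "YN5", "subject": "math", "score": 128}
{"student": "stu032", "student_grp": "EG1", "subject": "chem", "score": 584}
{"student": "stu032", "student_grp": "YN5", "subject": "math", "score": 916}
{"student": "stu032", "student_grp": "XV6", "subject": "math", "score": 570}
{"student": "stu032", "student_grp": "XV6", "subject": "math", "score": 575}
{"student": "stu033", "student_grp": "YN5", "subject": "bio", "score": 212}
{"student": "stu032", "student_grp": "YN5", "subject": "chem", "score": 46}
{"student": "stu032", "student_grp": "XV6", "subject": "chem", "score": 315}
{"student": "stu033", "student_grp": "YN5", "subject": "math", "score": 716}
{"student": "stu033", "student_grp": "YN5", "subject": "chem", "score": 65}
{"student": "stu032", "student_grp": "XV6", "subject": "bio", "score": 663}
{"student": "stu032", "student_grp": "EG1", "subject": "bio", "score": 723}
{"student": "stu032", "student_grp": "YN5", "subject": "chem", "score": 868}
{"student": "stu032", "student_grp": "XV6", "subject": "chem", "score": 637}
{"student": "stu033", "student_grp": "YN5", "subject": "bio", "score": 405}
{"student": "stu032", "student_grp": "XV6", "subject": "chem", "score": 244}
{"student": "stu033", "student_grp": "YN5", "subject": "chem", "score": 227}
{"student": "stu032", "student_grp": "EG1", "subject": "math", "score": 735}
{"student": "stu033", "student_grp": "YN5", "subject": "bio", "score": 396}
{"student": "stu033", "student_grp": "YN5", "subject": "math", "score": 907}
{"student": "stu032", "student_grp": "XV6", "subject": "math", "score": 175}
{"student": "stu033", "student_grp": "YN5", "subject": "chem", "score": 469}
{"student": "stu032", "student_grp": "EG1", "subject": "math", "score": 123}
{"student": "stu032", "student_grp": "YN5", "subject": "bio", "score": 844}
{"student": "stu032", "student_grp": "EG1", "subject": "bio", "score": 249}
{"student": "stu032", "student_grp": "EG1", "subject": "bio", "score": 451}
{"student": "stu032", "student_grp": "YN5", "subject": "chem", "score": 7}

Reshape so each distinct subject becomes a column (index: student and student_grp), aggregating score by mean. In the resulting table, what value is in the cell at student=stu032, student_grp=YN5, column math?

407.67

Rows with student=stu032, student_grp=YN5 and subject=math: score values are 179, 128, 916.
(179 + 128 + 916) / 3 = 407.67.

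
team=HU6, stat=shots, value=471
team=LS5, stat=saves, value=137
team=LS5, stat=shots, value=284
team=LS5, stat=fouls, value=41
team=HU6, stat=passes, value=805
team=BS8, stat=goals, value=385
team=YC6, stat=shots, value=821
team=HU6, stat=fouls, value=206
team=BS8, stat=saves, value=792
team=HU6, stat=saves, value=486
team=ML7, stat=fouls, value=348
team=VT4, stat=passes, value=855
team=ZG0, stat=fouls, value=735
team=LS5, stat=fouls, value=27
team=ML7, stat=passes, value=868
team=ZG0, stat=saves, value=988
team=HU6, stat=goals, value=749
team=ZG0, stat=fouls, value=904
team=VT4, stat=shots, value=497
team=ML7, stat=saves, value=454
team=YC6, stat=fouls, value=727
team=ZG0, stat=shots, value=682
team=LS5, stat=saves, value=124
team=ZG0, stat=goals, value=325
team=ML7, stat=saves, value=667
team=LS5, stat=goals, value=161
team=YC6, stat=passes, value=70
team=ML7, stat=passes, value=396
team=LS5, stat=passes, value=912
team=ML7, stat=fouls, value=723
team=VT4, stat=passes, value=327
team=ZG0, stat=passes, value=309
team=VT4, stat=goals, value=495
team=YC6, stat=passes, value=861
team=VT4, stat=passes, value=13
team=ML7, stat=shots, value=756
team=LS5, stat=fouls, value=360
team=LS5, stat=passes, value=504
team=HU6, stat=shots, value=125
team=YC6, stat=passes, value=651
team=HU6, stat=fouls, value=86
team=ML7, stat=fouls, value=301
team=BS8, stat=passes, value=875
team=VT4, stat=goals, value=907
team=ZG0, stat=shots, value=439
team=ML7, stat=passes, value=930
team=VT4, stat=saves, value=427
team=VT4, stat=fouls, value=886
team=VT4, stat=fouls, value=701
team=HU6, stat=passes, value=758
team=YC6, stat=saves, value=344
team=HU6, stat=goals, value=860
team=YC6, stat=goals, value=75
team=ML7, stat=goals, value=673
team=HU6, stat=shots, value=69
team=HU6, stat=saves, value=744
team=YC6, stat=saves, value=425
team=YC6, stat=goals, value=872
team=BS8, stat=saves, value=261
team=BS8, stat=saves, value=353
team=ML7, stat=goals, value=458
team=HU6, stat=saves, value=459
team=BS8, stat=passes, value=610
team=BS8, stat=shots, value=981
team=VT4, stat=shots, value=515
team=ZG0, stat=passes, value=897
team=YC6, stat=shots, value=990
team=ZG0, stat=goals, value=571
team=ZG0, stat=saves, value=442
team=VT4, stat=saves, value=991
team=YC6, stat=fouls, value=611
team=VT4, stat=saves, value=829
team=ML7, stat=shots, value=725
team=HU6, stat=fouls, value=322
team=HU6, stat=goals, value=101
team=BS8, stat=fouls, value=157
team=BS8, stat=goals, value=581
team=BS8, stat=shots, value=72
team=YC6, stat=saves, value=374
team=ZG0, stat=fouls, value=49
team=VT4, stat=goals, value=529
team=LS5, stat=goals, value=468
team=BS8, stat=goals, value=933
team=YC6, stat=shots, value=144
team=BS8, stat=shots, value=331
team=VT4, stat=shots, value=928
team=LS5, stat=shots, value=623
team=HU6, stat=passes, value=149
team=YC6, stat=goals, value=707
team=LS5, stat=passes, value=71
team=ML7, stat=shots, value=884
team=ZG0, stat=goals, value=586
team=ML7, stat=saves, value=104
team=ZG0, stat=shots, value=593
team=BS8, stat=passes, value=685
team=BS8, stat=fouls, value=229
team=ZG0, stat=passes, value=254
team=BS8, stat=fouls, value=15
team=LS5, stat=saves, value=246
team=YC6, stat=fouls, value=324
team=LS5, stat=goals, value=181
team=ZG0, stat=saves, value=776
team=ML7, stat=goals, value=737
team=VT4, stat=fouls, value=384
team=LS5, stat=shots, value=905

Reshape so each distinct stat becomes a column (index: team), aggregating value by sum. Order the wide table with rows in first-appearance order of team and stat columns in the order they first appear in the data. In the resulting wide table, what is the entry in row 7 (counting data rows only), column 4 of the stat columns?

1460

With rows in first-appearance order of team, row 7 is team=ZG0. stat columns in first-appearance order: shots, saves, fouls, passes, goals; column 4 is passes.
Long rows with team=ZG0, stat=passes: 309 + 897 + 254 = 1460.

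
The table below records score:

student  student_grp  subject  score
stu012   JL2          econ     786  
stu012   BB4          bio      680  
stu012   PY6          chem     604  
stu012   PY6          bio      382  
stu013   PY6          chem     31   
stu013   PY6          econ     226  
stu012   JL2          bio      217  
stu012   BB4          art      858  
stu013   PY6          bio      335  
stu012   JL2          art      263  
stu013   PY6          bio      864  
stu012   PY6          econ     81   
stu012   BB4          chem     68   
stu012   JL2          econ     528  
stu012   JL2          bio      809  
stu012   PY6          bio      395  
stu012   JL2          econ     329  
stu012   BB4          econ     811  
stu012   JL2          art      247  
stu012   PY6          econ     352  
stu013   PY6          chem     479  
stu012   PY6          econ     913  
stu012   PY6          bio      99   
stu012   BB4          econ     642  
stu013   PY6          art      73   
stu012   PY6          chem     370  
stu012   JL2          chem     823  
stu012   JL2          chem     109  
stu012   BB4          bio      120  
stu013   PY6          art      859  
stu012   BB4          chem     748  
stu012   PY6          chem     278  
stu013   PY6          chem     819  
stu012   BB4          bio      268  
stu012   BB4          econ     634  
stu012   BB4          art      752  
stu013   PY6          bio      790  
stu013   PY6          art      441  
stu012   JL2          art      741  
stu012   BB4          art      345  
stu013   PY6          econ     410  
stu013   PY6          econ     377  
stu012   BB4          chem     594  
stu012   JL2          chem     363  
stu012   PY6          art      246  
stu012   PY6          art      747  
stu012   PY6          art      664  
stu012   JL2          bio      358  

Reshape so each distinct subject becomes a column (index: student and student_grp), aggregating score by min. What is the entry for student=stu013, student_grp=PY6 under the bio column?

Rows with student=stu013, student_grp=PY6 and subject=bio: score values are 335, 864, 790.
min(335, 864, 790) = 335.

335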